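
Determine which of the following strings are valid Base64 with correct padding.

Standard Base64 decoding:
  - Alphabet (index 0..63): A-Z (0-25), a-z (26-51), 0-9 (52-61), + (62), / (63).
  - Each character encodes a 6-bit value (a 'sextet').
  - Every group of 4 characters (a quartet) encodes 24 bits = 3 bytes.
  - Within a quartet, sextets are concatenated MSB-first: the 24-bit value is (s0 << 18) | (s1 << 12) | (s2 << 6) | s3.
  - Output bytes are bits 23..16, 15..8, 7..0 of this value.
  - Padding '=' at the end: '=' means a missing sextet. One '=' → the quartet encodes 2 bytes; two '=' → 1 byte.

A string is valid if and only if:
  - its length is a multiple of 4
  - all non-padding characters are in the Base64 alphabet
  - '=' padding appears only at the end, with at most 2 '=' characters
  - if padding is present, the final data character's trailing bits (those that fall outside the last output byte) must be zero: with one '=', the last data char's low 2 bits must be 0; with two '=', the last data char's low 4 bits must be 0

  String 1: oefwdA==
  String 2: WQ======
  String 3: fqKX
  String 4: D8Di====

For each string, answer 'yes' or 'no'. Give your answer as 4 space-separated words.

String 1: 'oefwdA==' → valid
String 2: 'WQ======' → invalid (6 pad chars (max 2))
String 3: 'fqKX' → valid
String 4: 'D8Di====' → invalid (4 pad chars (max 2))

Answer: yes no yes no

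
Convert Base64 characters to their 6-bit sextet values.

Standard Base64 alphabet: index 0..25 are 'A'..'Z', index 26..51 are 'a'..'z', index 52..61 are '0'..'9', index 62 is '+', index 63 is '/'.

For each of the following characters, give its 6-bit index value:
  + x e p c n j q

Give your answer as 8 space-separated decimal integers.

Answer: 62 49 30 41 28 39 35 42

Derivation:
'+': index 62
'x': a..z range, 26 + ord('x') − ord('a') = 49
'e': a..z range, 26 + ord('e') − ord('a') = 30
'p': a..z range, 26 + ord('p') − ord('a') = 41
'c': a..z range, 26 + ord('c') − ord('a') = 28
'n': a..z range, 26 + ord('n') − ord('a') = 39
'j': a..z range, 26 + ord('j') − ord('a') = 35
'q': a..z range, 26 + ord('q') − ord('a') = 42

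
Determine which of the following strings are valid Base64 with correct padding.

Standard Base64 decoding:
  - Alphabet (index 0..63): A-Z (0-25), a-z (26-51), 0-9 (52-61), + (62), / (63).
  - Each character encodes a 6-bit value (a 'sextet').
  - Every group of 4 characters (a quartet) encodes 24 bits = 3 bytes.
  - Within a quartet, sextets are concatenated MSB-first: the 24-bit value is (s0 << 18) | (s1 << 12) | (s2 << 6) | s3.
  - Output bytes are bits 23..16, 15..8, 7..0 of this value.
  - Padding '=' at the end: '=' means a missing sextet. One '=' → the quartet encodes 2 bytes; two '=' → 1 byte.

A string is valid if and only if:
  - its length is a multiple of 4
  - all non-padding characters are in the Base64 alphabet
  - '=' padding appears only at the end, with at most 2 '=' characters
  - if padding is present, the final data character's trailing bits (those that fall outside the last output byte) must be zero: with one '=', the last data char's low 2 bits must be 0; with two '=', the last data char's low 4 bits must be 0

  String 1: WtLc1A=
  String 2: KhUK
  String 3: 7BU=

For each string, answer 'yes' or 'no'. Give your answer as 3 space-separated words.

Answer: no yes yes

Derivation:
String 1: 'WtLc1A=' → invalid (len=7 not mult of 4)
String 2: 'KhUK' → valid
String 3: '7BU=' → valid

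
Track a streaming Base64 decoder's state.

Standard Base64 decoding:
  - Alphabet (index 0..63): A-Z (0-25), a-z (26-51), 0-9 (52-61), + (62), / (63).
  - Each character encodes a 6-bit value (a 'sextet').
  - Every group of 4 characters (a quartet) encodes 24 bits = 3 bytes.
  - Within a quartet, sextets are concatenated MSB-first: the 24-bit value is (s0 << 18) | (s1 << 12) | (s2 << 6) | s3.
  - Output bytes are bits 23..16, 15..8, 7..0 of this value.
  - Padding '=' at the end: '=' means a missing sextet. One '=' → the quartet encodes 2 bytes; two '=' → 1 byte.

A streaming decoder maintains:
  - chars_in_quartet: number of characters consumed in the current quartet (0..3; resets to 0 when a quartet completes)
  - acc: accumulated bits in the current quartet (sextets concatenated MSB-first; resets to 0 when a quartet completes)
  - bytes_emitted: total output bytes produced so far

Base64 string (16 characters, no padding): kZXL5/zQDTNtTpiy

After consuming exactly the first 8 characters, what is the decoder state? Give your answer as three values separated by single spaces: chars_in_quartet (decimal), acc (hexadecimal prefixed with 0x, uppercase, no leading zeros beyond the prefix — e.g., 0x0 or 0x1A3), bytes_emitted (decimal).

After char 0 ('k'=36): chars_in_quartet=1 acc=0x24 bytes_emitted=0
After char 1 ('Z'=25): chars_in_quartet=2 acc=0x919 bytes_emitted=0
After char 2 ('X'=23): chars_in_quartet=3 acc=0x24657 bytes_emitted=0
After char 3 ('L'=11): chars_in_quartet=4 acc=0x9195CB -> emit 91 95 CB, reset; bytes_emitted=3
After char 4 ('5'=57): chars_in_quartet=1 acc=0x39 bytes_emitted=3
After char 5 ('/'=63): chars_in_quartet=2 acc=0xE7F bytes_emitted=3
After char 6 ('z'=51): chars_in_quartet=3 acc=0x39FF3 bytes_emitted=3
After char 7 ('Q'=16): chars_in_quartet=4 acc=0xE7FCD0 -> emit E7 FC D0, reset; bytes_emitted=6

Answer: 0 0x0 6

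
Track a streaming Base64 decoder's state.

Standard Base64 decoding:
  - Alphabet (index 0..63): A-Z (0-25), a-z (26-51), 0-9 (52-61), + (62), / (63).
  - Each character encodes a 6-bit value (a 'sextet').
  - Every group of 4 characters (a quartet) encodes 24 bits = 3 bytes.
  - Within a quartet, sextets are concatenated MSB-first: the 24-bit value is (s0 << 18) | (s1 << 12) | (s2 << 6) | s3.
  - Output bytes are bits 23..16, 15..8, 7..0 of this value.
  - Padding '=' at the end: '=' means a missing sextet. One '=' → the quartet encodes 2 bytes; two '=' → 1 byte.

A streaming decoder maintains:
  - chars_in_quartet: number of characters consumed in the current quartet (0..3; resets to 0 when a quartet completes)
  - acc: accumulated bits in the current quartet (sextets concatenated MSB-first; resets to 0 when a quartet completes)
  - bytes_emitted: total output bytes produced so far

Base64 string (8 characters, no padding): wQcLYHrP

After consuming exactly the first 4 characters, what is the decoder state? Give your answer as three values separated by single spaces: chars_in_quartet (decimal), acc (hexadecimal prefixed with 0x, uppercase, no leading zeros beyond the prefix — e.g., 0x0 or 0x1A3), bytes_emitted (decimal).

After char 0 ('w'=48): chars_in_quartet=1 acc=0x30 bytes_emitted=0
After char 1 ('Q'=16): chars_in_quartet=2 acc=0xC10 bytes_emitted=0
After char 2 ('c'=28): chars_in_quartet=3 acc=0x3041C bytes_emitted=0
After char 3 ('L'=11): chars_in_quartet=4 acc=0xC1070B -> emit C1 07 0B, reset; bytes_emitted=3

Answer: 0 0x0 3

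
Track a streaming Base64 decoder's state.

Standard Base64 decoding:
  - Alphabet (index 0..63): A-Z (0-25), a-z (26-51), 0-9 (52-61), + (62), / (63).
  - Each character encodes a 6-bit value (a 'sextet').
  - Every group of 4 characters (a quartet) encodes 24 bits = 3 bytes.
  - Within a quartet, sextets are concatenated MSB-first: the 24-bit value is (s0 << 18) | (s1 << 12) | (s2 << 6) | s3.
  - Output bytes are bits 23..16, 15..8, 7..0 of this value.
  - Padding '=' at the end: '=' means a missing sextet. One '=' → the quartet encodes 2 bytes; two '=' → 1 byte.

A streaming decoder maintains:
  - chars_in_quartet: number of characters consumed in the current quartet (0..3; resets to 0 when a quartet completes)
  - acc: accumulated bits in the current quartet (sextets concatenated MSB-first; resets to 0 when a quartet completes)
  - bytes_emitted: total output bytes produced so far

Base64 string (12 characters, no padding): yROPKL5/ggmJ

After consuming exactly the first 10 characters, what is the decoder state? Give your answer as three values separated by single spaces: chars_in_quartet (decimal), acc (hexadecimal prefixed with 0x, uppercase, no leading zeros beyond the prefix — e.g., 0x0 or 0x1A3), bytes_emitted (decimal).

After char 0 ('y'=50): chars_in_quartet=1 acc=0x32 bytes_emitted=0
After char 1 ('R'=17): chars_in_quartet=2 acc=0xC91 bytes_emitted=0
After char 2 ('O'=14): chars_in_quartet=3 acc=0x3244E bytes_emitted=0
After char 3 ('P'=15): chars_in_quartet=4 acc=0xC9138F -> emit C9 13 8F, reset; bytes_emitted=3
After char 4 ('K'=10): chars_in_quartet=1 acc=0xA bytes_emitted=3
After char 5 ('L'=11): chars_in_quartet=2 acc=0x28B bytes_emitted=3
After char 6 ('5'=57): chars_in_quartet=3 acc=0xA2F9 bytes_emitted=3
After char 7 ('/'=63): chars_in_quartet=4 acc=0x28BE7F -> emit 28 BE 7F, reset; bytes_emitted=6
After char 8 ('g'=32): chars_in_quartet=1 acc=0x20 bytes_emitted=6
After char 9 ('g'=32): chars_in_quartet=2 acc=0x820 bytes_emitted=6

Answer: 2 0x820 6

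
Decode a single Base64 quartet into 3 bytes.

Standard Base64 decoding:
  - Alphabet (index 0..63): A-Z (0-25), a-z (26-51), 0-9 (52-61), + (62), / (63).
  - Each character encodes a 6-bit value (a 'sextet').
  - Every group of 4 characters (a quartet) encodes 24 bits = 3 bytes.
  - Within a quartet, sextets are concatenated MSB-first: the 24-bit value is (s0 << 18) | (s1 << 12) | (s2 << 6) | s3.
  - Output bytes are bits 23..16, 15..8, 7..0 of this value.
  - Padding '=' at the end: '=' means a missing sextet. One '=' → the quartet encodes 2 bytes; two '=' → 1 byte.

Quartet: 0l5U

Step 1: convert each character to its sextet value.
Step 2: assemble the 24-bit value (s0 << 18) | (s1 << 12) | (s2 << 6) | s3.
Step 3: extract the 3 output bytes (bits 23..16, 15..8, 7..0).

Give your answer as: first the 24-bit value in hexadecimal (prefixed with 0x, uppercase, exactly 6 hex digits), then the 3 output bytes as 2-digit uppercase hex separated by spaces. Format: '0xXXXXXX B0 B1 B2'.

Sextets: 0=52, l=37, 5=57, U=20
24-bit: (52<<18) | (37<<12) | (57<<6) | 20
      = 0xD00000 | 0x025000 | 0x000E40 | 0x000014
      = 0xD25E54
Bytes: (v>>16)&0xFF=D2, (v>>8)&0xFF=5E, v&0xFF=54

Answer: 0xD25E54 D2 5E 54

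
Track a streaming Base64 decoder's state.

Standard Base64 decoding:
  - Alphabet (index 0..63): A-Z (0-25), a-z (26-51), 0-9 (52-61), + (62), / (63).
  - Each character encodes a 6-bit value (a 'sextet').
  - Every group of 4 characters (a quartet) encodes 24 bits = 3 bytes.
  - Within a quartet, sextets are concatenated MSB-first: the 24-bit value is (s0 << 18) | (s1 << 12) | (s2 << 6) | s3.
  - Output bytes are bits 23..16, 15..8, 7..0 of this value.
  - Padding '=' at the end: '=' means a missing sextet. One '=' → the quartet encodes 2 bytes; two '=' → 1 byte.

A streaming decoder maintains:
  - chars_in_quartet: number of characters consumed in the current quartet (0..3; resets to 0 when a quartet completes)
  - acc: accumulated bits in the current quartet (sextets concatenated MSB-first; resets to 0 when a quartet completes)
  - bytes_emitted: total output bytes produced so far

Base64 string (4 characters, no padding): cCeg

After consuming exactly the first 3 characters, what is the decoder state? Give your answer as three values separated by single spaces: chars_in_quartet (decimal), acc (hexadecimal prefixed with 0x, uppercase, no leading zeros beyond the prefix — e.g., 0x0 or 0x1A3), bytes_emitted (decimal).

Answer: 3 0x1C09E 0

Derivation:
After char 0 ('c'=28): chars_in_quartet=1 acc=0x1C bytes_emitted=0
After char 1 ('C'=2): chars_in_quartet=2 acc=0x702 bytes_emitted=0
After char 2 ('e'=30): chars_in_quartet=3 acc=0x1C09E bytes_emitted=0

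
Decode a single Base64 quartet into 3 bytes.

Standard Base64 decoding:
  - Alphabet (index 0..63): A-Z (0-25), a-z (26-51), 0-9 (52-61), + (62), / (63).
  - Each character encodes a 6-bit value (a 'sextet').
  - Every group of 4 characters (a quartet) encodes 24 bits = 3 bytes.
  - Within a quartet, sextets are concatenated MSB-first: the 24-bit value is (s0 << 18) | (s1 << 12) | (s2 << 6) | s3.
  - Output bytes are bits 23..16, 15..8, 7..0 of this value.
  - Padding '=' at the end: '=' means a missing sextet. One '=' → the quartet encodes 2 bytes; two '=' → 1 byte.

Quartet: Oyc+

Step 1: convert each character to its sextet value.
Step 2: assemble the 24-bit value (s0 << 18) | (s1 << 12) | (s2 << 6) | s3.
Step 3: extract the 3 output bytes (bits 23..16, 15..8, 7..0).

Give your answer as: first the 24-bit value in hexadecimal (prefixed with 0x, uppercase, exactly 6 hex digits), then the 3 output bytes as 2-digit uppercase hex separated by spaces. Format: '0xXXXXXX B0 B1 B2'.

Answer: 0x3B273E 3B 27 3E

Derivation:
Sextets: O=14, y=50, c=28, +=62
24-bit: (14<<18) | (50<<12) | (28<<6) | 62
      = 0x380000 | 0x032000 | 0x000700 | 0x00003E
      = 0x3B273E
Bytes: (v>>16)&0xFF=3B, (v>>8)&0xFF=27, v&0xFF=3E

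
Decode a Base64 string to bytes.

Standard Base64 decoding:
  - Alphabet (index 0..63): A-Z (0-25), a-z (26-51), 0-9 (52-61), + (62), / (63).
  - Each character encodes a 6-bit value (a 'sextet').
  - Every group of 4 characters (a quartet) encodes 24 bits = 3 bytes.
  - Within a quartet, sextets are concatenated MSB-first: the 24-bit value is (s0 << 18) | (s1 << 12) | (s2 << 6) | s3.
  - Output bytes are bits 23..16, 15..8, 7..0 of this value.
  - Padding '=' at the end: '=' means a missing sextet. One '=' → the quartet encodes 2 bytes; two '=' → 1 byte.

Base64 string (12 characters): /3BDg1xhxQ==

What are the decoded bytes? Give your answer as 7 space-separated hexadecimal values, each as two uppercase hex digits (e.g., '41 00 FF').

Answer: FF 70 43 83 5C 61 C5

Derivation:
After char 0 ('/'=63): chars_in_quartet=1 acc=0x3F bytes_emitted=0
After char 1 ('3'=55): chars_in_quartet=2 acc=0xFF7 bytes_emitted=0
After char 2 ('B'=1): chars_in_quartet=3 acc=0x3FDC1 bytes_emitted=0
After char 3 ('D'=3): chars_in_quartet=4 acc=0xFF7043 -> emit FF 70 43, reset; bytes_emitted=3
After char 4 ('g'=32): chars_in_quartet=1 acc=0x20 bytes_emitted=3
After char 5 ('1'=53): chars_in_quartet=2 acc=0x835 bytes_emitted=3
After char 6 ('x'=49): chars_in_quartet=3 acc=0x20D71 bytes_emitted=3
After char 7 ('h'=33): chars_in_quartet=4 acc=0x835C61 -> emit 83 5C 61, reset; bytes_emitted=6
After char 8 ('x'=49): chars_in_quartet=1 acc=0x31 bytes_emitted=6
After char 9 ('Q'=16): chars_in_quartet=2 acc=0xC50 bytes_emitted=6
Padding '==': partial quartet acc=0xC50 -> emit C5; bytes_emitted=7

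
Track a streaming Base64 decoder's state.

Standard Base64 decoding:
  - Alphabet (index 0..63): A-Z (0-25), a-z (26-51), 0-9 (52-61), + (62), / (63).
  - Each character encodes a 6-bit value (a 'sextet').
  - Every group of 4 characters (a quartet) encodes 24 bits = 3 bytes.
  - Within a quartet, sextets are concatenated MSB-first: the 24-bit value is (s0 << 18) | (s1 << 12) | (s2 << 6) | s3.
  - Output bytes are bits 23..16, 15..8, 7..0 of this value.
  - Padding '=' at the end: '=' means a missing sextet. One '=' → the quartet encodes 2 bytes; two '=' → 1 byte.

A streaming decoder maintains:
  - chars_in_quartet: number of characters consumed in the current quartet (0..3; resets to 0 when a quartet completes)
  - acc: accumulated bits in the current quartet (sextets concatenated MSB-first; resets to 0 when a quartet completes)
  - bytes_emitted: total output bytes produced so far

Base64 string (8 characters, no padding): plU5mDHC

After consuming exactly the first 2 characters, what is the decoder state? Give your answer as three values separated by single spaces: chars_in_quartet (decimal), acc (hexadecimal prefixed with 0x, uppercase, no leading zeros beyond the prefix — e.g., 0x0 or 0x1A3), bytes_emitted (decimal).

After char 0 ('p'=41): chars_in_quartet=1 acc=0x29 bytes_emitted=0
After char 1 ('l'=37): chars_in_quartet=2 acc=0xA65 bytes_emitted=0

Answer: 2 0xA65 0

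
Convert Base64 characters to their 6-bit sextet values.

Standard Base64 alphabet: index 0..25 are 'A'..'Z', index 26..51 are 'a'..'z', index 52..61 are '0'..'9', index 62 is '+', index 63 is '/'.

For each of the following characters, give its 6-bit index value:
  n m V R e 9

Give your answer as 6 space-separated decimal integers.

'n': a..z range, 26 + ord('n') − ord('a') = 39
'm': a..z range, 26 + ord('m') − ord('a') = 38
'V': A..Z range, ord('V') − ord('A') = 21
'R': A..Z range, ord('R') − ord('A') = 17
'e': a..z range, 26 + ord('e') − ord('a') = 30
'9': 0..9 range, 52 + ord('9') − ord('0') = 61

Answer: 39 38 21 17 30 61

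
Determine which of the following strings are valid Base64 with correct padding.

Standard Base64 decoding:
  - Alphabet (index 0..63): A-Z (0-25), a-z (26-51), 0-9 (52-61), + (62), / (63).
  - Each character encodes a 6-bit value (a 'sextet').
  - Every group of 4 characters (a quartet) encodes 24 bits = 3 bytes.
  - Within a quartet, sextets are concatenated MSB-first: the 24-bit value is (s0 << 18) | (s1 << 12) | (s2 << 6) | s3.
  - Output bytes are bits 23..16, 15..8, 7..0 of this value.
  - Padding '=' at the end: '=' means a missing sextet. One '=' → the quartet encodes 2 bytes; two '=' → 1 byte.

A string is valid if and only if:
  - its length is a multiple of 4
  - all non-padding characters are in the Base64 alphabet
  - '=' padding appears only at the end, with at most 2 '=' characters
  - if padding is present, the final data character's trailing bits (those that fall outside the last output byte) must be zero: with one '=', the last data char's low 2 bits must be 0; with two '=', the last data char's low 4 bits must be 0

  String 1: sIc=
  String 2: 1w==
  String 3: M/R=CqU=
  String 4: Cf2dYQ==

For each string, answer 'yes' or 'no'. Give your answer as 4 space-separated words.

Answer: yes yes no yes

Derivation:
String 1: 'sIc=' → valid
String 2: '1w==' → valid
String 3: 'M/R=CqU=' → invalid (bad char(s): ['=']; '=' in middle)
String 4: 'Cf2dYQ==' → valid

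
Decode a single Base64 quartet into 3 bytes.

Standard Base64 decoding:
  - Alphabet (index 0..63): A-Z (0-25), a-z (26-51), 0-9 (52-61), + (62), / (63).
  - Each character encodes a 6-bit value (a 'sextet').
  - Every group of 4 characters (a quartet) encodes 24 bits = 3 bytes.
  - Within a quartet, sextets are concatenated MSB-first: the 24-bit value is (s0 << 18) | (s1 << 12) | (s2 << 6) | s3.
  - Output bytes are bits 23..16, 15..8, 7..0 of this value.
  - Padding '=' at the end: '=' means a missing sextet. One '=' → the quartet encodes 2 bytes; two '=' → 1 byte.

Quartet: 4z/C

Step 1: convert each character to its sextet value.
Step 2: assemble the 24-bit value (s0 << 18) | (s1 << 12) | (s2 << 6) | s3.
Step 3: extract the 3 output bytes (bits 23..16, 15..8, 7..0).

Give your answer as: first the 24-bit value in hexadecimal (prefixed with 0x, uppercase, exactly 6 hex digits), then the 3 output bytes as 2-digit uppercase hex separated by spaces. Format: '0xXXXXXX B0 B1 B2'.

Answer: 0xE33FC2 E3 3F C2

Derivation:
Sextets: 4=56, z=51, /=63, C=2
24-bit: (56<<18) | (51<<12) | (63<<6) | 2
      = 0xE00000 | 0x033000 | 0x000FC0 | 0x000002
      = 0xE33FC2
Bytes: (v>>16)&0xFF=E3, (v>>8)&0xFF=3F, v&0xFF=C2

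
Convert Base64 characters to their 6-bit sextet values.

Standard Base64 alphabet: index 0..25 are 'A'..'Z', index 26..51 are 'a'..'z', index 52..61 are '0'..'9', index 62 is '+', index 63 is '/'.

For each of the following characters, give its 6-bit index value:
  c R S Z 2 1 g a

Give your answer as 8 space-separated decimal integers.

Answer: 28 17 18 25 54 53 32 26

Derivation:
'c': a..z range, 26 + ord('c') − ord('a') = 28
'R': A..Z range, ord('R') − ord('A') = 17
'S': A..Z range, ord('S') − ord('A') = 18
'Z': A..Z range, ord('Z') − ord('A') = 25
'2': 0..9 range, 52 + ord('2') − ord('0') = 54
'1': 0..9 range, 52 + ord('1') − ord('0') = 53
'g': a..z range, 26 + ord('g') − ord('a') = 32
'a': a..z range, 26 + ord('a') − ord('a') = 26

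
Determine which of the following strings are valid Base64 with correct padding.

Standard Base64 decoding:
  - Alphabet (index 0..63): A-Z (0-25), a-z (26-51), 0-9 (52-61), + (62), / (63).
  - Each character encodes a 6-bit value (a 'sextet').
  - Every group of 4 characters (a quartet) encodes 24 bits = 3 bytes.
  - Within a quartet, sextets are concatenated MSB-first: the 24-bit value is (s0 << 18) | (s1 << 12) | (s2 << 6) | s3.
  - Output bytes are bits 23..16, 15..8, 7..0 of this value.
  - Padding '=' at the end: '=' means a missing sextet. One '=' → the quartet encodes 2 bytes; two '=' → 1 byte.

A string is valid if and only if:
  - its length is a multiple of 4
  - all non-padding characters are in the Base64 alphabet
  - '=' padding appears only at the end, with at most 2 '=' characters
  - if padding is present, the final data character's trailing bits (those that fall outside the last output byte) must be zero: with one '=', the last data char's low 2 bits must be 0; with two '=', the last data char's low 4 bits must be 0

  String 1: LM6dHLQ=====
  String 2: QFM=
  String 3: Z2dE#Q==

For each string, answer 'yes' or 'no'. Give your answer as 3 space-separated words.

String 1: 'LM6dHLQ=====' → invalid (5 pad chars (max 2))
String 2: 'QFM=' → valid
String 3: 'Z2dE#Q==' → invalid (bad char(s): ['#'])

Answer: no yes no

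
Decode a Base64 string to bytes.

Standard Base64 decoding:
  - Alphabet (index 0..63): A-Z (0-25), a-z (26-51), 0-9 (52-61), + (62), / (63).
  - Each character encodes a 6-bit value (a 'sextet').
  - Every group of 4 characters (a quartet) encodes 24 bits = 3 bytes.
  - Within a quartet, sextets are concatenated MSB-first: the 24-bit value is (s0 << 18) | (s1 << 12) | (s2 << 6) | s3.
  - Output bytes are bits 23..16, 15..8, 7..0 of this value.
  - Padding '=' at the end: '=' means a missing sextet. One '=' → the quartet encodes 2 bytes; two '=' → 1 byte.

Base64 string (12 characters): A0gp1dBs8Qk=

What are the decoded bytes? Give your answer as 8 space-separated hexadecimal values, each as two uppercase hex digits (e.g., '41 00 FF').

Answer: 03 48 29 D5 D0 6C F1 09

Derivation:
After char 0 ('A'=0): chars_in_quartet=1 acc=0x0 bytes_emitted=0
After char 1 ('0'=52): chars_in_quartet=2 acc=0x34 bytes_emitted=0
After char 2 ('g'=32): chars_in_quartet=3 acc=0xD20 bytes_emitted=0
After char 3 ('p'=41): chars_in_quartet=4 acc=0x34829 -> emit 03 48 29, reset; bytes_emitted=3
After char 4 ('1'=53): chars_in_quartet=1 acc=0x35 bytes_emitted=3
After char 5 ('d'=29): chars_in_quartet=2 acc=0xD5D bytes_emitted=3
After char 6 ('B'=1): chars_in_quartet=3 acc=0x35741 bytes_emitted=3
After char 7 ('s'=44): chars_in_quartet=4 acc=0xD5D06C -> emit D5 D0 6C, reset; bytes_emitted=6
After char 8 ('8'=60): chars_in_quartet=1 acc=0x3C bytes_emitted=6
After char 9 ('Q'=16): chars_in_quartet=2 acc=0xF10 bytes_emitted=6
After char 10 ('k'=36): chars_in_quartet=3 acc=0x3C424 bytes_emitted=6
Padding '=': partial quartet acc=0x3C424 -> emit F1 09; bytes_emitted=8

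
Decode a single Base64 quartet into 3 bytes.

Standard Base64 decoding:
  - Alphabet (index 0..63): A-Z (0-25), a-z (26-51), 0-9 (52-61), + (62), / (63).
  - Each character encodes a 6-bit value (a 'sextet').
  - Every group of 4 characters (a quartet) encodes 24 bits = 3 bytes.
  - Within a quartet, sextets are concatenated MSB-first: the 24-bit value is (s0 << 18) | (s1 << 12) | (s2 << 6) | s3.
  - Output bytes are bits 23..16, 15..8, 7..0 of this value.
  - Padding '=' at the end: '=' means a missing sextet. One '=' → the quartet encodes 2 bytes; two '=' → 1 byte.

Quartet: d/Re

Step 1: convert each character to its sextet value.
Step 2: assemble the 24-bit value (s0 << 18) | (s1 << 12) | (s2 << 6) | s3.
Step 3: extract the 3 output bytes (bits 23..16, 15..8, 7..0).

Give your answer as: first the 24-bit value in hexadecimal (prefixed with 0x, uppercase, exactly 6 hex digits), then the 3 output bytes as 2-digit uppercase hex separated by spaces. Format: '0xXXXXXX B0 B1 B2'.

Answer: 0x77F45E 77 F4 5E

Derivation:
Sextets: d=29, /=63, R=17, e=30
24-bit: (29<<18) | (63<<12) | (17<<6) | 30
      = 0x740000 | 0x03F000 | 0x000440 | 0x00001E
      = 0x77F45E
Bytes: (v>>16)&0xFF=77, (v>>8)&0xFF=F4, v&0xFF=5E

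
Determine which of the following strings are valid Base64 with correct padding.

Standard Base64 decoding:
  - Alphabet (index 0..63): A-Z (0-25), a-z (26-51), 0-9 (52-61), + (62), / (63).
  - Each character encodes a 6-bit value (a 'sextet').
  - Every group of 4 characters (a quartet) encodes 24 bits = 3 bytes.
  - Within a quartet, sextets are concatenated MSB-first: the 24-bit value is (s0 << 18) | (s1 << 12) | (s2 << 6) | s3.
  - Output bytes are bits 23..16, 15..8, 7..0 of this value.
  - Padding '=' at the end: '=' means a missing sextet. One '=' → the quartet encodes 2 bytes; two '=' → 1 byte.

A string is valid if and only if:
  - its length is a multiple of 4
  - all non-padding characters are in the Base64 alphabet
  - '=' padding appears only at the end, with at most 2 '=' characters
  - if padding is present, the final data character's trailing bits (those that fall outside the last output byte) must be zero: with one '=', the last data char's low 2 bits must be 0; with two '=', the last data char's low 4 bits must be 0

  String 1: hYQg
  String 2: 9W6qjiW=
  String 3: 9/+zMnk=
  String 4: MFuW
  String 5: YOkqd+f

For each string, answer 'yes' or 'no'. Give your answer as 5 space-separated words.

Answer: yes no yes yes no

Derivation:
String 1: 'hYQg' → valid
String 2: '9W6qjiW=' → invalid (bad trailing bits)
String 3: '9/+zMnk=' → valid
String 4: 'MFuW' → valid
String 5: 'YOkqd+f' → invalid (len=7 not mult of 4)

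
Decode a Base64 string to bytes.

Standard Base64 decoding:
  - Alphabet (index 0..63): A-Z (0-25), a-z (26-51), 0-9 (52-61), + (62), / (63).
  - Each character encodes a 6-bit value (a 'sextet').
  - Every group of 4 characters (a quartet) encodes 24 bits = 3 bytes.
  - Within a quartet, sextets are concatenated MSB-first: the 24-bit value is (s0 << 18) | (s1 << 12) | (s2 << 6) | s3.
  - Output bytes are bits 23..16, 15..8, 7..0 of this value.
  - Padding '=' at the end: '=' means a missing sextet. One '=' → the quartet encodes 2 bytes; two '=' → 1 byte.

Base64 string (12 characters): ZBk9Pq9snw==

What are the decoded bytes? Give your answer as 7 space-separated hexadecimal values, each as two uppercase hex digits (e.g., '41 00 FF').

After char 0 ('Z'=25): chars_in_quartet=1 acc=0x19 bytes_emitted=0
After char 1 ('B'=1): chars_in_quartet=2 acc=0x641 bytes_emitted=0
After char 2 ('k'=36): chars_in_quartet=3 acc=0x19064 bytes_emitted=0
After char 3 ('9'=61): chars_in_quartet=4 acc=0x64193D -> emit 64 19 3D, reset; bytes_emitted=3
After char 4 ('P'=15): chars_in_quartet=1 acc=0xF bytes_emitted=3
After char 5 ('q'=42): chars_in_quartet=2 acc=0x3EA bytes_emitted=3
After char 6 ('9'=61): chars_in_quartet=3 acc=0xFABD bytes_emitted=3
After char 7 ('s'=44): chars_in_quartet=4 acc=0x3EAF6C -> emit 3E AF 6C, reset; bytes_emitted=6
After char 8 ('n'=39): chars_in_quartet=1 acc=0x27 bytes_emitted=6
After char 9 ('w'=48): chars_in_quartet=2 acc=0x9F0 bytes_emitted=6
Padding '==': partial quartet acc=0x9F0 -> emit 9F; bytes_emitted=7

Answer: 64 19 3D 3E AF 6C 9F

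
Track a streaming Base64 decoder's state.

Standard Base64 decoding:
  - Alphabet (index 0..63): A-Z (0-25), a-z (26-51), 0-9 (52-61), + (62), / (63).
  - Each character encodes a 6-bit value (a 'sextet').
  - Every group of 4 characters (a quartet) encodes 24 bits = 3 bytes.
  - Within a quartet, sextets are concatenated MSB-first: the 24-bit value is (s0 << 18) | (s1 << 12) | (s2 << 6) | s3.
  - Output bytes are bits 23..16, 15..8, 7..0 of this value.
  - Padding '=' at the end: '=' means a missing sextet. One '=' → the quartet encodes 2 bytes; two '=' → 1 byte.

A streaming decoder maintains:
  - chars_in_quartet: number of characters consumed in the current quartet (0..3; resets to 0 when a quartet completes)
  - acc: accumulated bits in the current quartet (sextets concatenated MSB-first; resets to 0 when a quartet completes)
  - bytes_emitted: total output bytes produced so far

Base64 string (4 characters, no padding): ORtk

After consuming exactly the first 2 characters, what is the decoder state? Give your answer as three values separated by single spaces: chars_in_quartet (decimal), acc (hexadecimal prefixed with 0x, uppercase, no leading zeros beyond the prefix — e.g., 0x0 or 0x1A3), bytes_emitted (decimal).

After char 0 ('O'=14): chars_in_quartet=1 acc=0xE bytes_emitted=0
After char 1 ('R'=17): chars_in_quartet=2 acc=0x391 bytes_emitted=0

Answer: 2 0x391 0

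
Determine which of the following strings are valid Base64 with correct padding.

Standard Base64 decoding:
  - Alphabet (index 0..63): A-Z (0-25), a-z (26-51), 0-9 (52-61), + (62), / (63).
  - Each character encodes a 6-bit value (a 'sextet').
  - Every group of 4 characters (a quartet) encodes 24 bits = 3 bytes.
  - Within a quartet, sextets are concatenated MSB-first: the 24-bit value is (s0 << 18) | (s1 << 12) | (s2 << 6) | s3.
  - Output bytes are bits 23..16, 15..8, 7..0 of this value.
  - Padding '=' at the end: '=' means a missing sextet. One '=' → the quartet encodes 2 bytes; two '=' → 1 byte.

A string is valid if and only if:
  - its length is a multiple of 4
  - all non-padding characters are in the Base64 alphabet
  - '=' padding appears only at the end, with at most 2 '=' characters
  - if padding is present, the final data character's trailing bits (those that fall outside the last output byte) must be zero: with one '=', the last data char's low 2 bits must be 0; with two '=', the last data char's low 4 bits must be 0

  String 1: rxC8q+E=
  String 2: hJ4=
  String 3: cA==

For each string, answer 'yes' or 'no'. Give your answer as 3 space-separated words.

Answer: yes yes yes

Derivation:
String 1: 'rxC8q+E=' → valid
String 2: 'hJ4=' → valid
String 3: 'cA==' → valid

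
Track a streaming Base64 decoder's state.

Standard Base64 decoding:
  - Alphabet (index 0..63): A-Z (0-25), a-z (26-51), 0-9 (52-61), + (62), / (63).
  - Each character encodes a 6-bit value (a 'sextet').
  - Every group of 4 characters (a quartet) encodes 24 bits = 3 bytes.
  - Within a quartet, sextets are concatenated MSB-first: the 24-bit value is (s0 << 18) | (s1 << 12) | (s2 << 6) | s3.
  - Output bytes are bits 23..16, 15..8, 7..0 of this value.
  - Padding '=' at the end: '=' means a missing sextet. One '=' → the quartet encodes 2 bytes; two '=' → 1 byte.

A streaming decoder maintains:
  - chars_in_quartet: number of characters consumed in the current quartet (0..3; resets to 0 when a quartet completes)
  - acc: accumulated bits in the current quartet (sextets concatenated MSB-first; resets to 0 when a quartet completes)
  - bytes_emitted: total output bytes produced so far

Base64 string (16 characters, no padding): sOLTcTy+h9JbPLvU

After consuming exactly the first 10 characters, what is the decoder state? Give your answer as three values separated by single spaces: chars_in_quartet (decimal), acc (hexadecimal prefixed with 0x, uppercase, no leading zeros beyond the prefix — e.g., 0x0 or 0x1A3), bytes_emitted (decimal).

Answer: 2 0x87D 6

Derivation:
After char 0 ('s'=44): chars_in_quartet=1 acc=0x2C bytes_emitted=0
After char 1 ('O'=14): chars_in_quartet=2 acc=0xB0E bytes_emitted=0
After char 2 ('L'=11): chars_in_quartet=3 acc=0x2C38B bytes_emitted=0
After char 3 ('T'=19): chars_in_quartet=4 acc=0xB0E2D3 -> emit B0 E2 D3, reset; bytes_emitted=3
After char 4 ('c'=28): chars_in_quartet=1 acc=0x1C bytes_emitted=3
After char 5 ('T'=19): chars_in_quartet=2 acc=0x713 bytes_emitted=3
After char 6 ('y'=50): chars_in_quartet=3 acc=0x1C4F2 bytes_emitted=3
After char 7 ('+'=62): chars_in_quartet=4 acc=0x713CBE -> emit 71 3C BE, reset; bytes_emitted=6
After char 8 ('h'=33): chars_in_quartet=1 acc=0x21 bytes_emitted=6
After char 9 ('9'=61): chars_in_quartet=2 acc=0x87D bytes_emitted=6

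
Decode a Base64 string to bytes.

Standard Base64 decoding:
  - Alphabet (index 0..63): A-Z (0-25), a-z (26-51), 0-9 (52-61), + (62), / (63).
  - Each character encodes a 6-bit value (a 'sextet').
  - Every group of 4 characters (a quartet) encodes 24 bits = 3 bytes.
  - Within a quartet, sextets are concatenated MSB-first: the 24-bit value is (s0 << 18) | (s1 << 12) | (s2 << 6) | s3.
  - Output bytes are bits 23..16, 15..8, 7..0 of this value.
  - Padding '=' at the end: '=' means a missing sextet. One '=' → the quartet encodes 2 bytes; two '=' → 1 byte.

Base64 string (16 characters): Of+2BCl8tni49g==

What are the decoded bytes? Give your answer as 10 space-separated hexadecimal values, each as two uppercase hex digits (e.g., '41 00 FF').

Answer: 39 FF B6 04 29 7C B6 78 B8 F6

Derivation:
After char 0 ('O'=14): chars_in_quartet=1 acc=0xE bytes_emitted=0
After char 1 ('f'=31): chars_in_quartet=2 acc=0x39F bytes_emitted=0
After char 2 ('+'=62): chars_in_quartet=3 acc=0xE7FE bytes_emitted=0
After char 3 ('2'=54): chars_in_quartet=4 acc=0x39FFB6 -> emit 39 FF B6, reset; bytes_emitted=3
After char 4 ('B'=1): chars_in_quartet=1 acc=0x1 bytes_emitted=3
After char 5 ('C'=2): chars_in_quartet=2 acc=0x42 bytes_emitted=3
After char 6 ('l'=37): chars_in_quartet=3 acc=0x10A5 bytes_emitted=3
After char 7 ('8'=60): chars_in_quartet=4 acc=0x4297C -> emit 04 29 7C, reset; bytes_emitted=6
After char 8 ('t'=45): chars_in_quartet=1 acc=0x2D bytes_emitted=6
After char 9 ('n'=39): chars_in_quartet=2 acc=0xB67 bytes_emitted=6
After char 10 ('i'=34): chars_in_quartet=3 acc=0x2D9E2 bytes_emitted=6
After char 11 ('4'=56): chars_in_quartet=4 acc=0xB678B8 -> emit B6 78 B8, reset; bytes_emitted=9
After char 12 ('9'=61): chars_in_quartet=1 acc=0x3D bytes_emitted=9
After char 13 ('g'=32): chars_in_quartet=2 acc=0xF60 bytes_emitted=9
Padding '==': partial quartet acc=0xF60 -> emit F6; bytes_emitted=10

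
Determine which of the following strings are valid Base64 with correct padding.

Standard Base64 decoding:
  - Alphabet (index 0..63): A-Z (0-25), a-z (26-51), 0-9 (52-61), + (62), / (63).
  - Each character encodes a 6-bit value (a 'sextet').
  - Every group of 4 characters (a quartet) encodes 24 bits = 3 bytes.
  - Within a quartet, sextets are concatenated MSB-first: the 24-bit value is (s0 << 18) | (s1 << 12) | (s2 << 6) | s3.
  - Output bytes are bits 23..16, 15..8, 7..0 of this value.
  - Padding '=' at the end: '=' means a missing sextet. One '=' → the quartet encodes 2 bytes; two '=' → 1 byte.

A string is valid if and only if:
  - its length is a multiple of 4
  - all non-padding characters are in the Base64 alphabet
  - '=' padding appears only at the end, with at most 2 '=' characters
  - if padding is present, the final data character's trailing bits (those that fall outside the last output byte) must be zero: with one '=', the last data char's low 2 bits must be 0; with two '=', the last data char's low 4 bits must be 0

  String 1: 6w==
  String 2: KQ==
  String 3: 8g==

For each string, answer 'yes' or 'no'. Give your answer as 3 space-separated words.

String 1: '6w==' → valid
String 2: 'KQ==' → valid
String 3: '8g==' → valid

Answer: yes yes yes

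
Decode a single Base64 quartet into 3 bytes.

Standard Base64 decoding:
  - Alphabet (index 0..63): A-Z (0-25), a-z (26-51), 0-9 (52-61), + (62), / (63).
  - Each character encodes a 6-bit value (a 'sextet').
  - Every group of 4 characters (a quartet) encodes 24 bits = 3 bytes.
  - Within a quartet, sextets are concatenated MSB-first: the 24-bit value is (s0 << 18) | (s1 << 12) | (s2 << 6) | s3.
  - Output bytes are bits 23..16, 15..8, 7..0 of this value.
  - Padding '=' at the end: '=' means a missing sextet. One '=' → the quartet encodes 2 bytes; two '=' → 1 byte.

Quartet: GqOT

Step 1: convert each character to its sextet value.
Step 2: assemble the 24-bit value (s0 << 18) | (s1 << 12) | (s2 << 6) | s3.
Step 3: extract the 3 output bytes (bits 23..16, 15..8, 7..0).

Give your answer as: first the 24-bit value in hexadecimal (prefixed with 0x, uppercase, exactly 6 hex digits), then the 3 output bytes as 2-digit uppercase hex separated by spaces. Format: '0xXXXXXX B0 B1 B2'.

Sextets: G=6, q=42, O=14, T=19
24-bit: (6<<18) | (42<<12) | (14<<6) | 19
      = 0x180000 | 0x02A000 | 0x000380 | 0x000013
      = 0x1AA393
Bytes: (v>>16)&0xFF=1A, (v>>8)&0xFF=A3, v&0xFF=93

Answer: 0x1AA393 1A A3 93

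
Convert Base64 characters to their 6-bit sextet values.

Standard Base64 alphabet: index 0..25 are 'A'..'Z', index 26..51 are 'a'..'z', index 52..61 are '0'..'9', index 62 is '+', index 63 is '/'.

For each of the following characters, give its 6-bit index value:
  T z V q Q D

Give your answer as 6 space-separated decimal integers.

'T': A..Z range, ord('T') − ord('A') = 19
'z': a..z range, 26 + ord('z') − ord('a') = 51
'V': A..Z range, ord('V') − ord('A') = 21
'q': a..z range, 26 + ord('q') − ord('a') = 42
'Q': A..Z range, ord('Q') − ord('A') = 16
'D': A..Z range, ord('D') − ord('A') = 3

Answer: 19 51 21 42 16 3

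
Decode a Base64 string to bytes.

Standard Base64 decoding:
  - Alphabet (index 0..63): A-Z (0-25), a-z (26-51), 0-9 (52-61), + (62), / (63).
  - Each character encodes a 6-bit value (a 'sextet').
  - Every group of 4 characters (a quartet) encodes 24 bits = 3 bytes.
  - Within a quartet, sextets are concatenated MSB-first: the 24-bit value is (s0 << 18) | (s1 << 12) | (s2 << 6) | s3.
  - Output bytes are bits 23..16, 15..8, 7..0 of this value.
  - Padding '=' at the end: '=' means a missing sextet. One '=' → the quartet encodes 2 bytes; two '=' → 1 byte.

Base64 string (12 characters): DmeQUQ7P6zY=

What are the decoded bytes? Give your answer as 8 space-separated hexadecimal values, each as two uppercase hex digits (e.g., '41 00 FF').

Answer: 0E 67 90 51 0E CF EB 36

Derivation:
After char 0 ('D'=3): chars_in_quartet=1 acc=0x3 bytes_emitted=0
After char 1 ('m'=38): chars_in_quartet=2 acc=0xE6 bytes_emitted=0
After char 2 ('e'=30): chars_in_quartet=3 acc=0x399E bytes_emitted=0
After char 3 ('Q'=16): chars_in_quartet=4 acc=0xE6790 -> emit 0E 67 90, reset; bytes_emitted=3
After char 4 ('U'=20): chars_in_quartet=1 acc=0x14 bytes_emitted=3
After char 5 ('Q'=16): chars_in_quartet=2 acc=0x510 bytes_emitted=3
After char 6 ('7'=59): chars_in_quartet=3 acc=0x1443B bytes_emitted=3
After char 7 ('P'=15): chars_in_quartet=4 acc=0x510ECF -> emit 51 0E CF, reset; bytes_emitted=6
After char 8 ('6'=58): chars_in_quartet=1 acc=0x3A bytes_emitted=6
After char 9 ('z'=51): chars_in_quartet=2 acc=0xEB3 bytes_emitted=6
After char 10 ('Y'=24): chars_in_quartet=3 acc=0x3ACD8 bytes_emitted=6
Padding '=': partial quartet acc=0x3ACD8 -> emit EB 36; bytes_emitted=8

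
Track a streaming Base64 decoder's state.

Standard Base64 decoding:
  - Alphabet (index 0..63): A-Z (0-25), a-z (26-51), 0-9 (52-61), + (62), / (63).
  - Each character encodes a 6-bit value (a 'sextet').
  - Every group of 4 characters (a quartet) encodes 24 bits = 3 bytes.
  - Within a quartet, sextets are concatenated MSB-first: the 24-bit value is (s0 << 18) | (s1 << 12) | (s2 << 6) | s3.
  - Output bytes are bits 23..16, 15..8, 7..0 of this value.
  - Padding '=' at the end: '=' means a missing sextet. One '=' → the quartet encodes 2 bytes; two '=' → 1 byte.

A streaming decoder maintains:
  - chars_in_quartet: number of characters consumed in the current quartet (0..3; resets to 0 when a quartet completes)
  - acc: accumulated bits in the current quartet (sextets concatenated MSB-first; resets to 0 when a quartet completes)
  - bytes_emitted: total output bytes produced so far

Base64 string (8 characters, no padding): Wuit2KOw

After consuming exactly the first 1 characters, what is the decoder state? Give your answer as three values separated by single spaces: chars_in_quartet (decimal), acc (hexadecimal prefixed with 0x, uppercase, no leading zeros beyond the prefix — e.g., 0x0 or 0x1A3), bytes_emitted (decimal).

Answer: 1 0x16 0

Derivation:
After char 0 ('W'=22): chars_in_quartet=1 acc=0x16 bytes_emitted=0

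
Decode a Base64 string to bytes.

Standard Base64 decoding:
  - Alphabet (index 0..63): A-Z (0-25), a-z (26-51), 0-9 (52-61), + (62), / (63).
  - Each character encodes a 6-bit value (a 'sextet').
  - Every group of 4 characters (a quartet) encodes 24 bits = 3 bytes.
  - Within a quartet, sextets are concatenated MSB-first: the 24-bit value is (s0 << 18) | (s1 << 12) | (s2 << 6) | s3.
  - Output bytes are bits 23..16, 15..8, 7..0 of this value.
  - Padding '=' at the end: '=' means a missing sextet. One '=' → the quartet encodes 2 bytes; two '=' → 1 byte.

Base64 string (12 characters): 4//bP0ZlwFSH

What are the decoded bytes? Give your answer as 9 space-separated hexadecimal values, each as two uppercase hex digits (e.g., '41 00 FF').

After char 0 ('4'=56): chars_in_quartet=1 acc=0x38 bytes_emitted=0
After char 1 ('/'=63): chars_in_quartet=2 acc=0xE3F bytes_emitted=0
After char 2 ('/'=63): chars_in_quartet=3 acc=0x38FFF bytes_emitted=0
After char 3 ('b'=27): chars_in_quartet=4 acc=0xE3FFDB -> emit E3 FF DB, reset; bytes_emitted=3
After char 4 ('P'=15): chars_in_quartet=1 acc=0xF bytes_emitted=3
After char 5 ('0'=52): chars_in_quartet=2 acc=0x3F4 bytes_emitted=3
After char 6 ('Z'=25): chars_in_quartet=3 acc=0xFD19 bytes_emitted=3
After char 7 ('l'=37): chars_in_quartet=4 acc=0x3F4665 -> emit 3F 46 65, reset; bytes_emitted=6
After char 8 ('w'=48): chars_in_quartet=1 acc=0x30 bytes_emitted=6
After char 9 ('F'=5): chars_in_quartet=2 acc=0xC05 bytes_emitted=6
After char 10 ('S'=18): chars_in_quartet=3 acc=0x30152 bytes_emitted=6
After char 11 ('H'=7): chars_in_quartet=4 acc=0xC05487 -> emit C0 54 87, reset; bytes_emitted=9

Answer: E3 FF DB 3F 46 65 C0 54 87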